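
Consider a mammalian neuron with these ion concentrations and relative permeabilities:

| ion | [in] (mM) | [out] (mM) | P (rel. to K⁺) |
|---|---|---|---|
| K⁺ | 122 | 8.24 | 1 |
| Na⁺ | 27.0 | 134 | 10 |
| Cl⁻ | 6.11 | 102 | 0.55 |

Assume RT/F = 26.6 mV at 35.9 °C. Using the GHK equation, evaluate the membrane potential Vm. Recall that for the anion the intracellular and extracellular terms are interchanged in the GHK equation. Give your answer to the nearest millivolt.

Vm = 26.6 · ln[(Σ P·[cation]ₒ + Σ P·[anion]ᵢ) / (Σ P·[cation]ᵢ + Σ P·[anion]ₒ)]
Numerator = 1×8.24 + 10×134 + 0.55×6.11 = 1352
Denominator = 1×122 + 10×27.0 + 0.55×102 = 448.1
Vm = 26.6 · ln(3.0163) = 26.6 × (1.1040) = 29.37 mV

29 mV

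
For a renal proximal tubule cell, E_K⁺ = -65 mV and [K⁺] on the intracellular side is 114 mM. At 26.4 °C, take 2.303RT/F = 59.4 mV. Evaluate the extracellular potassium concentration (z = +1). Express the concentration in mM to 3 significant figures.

9.18 mM

Nernst: E = (59.4/1) · log₁₀([out]/[in]), so log₁₀([out]/[in]) = -65.0 × 1 / 59.4 = -1.0943.
[out]/[in] = 10^(-1.0943) = 0.08049.
[out] = 0.08049 × 114 = 9.175 mM.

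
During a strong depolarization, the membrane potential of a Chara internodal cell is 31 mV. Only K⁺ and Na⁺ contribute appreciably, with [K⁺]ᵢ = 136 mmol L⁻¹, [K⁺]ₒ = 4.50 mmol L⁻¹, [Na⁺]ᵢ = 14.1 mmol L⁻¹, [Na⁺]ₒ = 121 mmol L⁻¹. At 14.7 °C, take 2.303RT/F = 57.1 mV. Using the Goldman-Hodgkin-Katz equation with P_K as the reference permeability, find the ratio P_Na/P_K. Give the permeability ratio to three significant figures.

6.55

Let α = P_Na/P_K. GHK: Vm = 57.1·log₁₀[(Kₒ + α·Naₒ)/(Kᵢ + α·Naᵢ)].
10^(Vm/57.1) = 10^(31.0/57.1) = 3.4907
So 3.4907·(Kᵢ + α·Naᵢ) = Kₒ + α·Naₒ → α = (3.4907·136.0 − 4.5) / (121.0 − 3.4907·14.1)
α = (474.7 − 4.5) / (121.0 − 49.22) = 470.2/71.78 = 6.551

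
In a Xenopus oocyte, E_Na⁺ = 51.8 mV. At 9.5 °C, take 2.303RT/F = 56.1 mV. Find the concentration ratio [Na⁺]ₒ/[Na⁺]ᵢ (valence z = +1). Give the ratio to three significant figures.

8.38

log₁₀([out]/[in]) = E·z/(56.1) = 51.8 × 1 / 56.1 = 0.9234
[out]/[in] = 10^(0.9234) = 8.382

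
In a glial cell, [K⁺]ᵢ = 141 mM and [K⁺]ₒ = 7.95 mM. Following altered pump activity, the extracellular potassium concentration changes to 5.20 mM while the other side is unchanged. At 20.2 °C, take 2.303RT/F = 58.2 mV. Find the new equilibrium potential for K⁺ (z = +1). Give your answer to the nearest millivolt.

-83 mV

After the shift: [K⁺]_out = 5.20, [K⁺]_in = 141 mM.
E_new = (58.2/1)·log₁₀(5.20/141) = 58.20 · (-1.4332) = -83.41 mV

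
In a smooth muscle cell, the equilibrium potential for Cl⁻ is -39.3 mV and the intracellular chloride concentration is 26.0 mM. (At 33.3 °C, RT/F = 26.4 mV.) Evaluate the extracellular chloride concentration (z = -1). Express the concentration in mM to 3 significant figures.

Nernst: E = (26.4/-1) · ln([out]/[in]), so ln([out]/[in]) = -39.3 × -1 / 26.4 = 1.4886.
[out]/[in] = e^(1.4886) = 4.431.
[out] = 4.431 × 26.0 = 115.2 mM.

115 mM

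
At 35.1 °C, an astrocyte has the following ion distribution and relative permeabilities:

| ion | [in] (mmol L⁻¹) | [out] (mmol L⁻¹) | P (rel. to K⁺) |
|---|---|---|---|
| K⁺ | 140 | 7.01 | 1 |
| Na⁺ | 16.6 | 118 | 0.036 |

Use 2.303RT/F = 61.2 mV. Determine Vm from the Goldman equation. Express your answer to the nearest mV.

-67 mV

Vm = 61.2 · log₁₀[(Σ P·[cation]ₒ + Σ P·[anion]ᵢ) / (Σ P·[cation]ᵢ + Σ P·[anion]ₒ)]
Numerator = 1×7.01 + 0.036×118 = 11.26
Denominator = 1×140 + 0.036×16.6 = 140.6
Vm = 61.2 · log₁₀(0.080072) = 61.2 × (-1.0965) = -67.11 mV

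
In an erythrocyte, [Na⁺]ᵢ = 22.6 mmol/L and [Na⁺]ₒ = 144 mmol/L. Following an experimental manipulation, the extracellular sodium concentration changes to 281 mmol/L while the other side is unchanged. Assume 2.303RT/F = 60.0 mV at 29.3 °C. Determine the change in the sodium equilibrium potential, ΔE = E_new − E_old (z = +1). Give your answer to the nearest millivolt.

17 mV

E_old = (60.0/1)·log₁₀(144/22.6) = 48.26 mV
E_new = (60.0/1)·log₁₀(281/22.6) = 65.68 mV
ΔE = 65.68 − (48.26) = 17.42 mV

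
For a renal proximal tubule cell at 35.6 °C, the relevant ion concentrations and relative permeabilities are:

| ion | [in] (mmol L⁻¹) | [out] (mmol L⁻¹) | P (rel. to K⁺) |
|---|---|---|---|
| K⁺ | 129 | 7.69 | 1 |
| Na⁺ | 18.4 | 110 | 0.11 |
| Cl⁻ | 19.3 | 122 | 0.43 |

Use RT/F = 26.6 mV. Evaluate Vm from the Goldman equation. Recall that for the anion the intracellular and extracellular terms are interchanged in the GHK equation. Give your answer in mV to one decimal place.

-49.9 mV

Vm = 26.6 · ln[(Σ P·[cation]ₒ + Σ P·[anion]ᵢ) / (Σ P·[cation]ᵢ + Σ P·[anion]ₒ)]
Numerator = 1×7.69 + 0.11×110 + 0.43×19.3 = 28.09
Denominator = 1×129 + 0.11×18.4 + 0.43×122 = 183.5
Vm = 26.6 · ln(0.15309) = 26.6 × (-1.8767) = -49.92 mV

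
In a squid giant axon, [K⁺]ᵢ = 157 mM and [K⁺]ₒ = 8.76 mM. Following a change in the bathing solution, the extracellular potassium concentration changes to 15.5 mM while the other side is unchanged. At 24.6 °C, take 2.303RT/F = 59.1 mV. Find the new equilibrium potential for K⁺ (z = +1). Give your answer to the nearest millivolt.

-59 mV

After the shift: [K⁺]_out = 15.5, [K⁺]_in = 157 mM.
E_new = (59.1/1)·log₁₀(15.5/157) = 59.10 · (-1.0056) = -59.43 mV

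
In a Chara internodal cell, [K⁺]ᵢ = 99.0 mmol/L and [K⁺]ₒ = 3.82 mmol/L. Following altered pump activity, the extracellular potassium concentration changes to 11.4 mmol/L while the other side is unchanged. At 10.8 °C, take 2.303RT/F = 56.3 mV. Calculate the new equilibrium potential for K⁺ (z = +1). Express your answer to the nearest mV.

After the shift: [K⁺]_out = 11.4, [K⁺]_in = 99.0 mmol/L.
E_new = (56.3/1)·log₁₀(11.4/99.0) = 56.30 · (-0.9387) = -52.85 mV

-53 mV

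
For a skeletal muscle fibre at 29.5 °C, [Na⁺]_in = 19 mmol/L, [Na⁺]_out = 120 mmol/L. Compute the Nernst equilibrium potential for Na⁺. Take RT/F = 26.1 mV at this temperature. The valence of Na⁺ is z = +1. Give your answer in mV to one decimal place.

E = (26.1/z) · ln([Na⁺]_out/[Na⁺]_in) with z = +1.
= (26.1/1) · ln(120/19) = 26.10 · ln(6.316)
= 26.10 · (1.8431) = 48.10 mV

48.1 mV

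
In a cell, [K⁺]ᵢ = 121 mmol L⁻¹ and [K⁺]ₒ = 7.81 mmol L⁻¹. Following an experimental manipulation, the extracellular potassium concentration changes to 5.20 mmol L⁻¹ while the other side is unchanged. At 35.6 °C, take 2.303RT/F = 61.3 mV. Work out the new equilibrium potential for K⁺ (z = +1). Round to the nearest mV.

-84 mV

After the shift: [K⁺]_out = 5.20, [K⁺]_in = 121 mmol L⁻¹.
E_new = (61.3/1)·log₁₀(5.20/121) = 61.30 · (-1.3668) = -83.78 mV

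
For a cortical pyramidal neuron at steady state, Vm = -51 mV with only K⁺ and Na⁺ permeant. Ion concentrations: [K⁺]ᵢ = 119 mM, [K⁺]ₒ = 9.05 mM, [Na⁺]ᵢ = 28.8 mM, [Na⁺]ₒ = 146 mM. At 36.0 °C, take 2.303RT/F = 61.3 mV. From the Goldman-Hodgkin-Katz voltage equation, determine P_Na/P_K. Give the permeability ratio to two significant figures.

0.060

Let α = P_Na/P_K. GHK: Vm = 61.3·log₁₀[(Kₒ + α·Naₒ)/(Kᵢ + α·Naᵢ)].
10^(Vm/61.3) = 10^(-51.0/61.3) = 0.14724
So 0.14724·(Kᵢ + α·Naᵢ) = Kₒ + α·Naₒ → α = (0.14724·119.0 − 9.05) / (146.0 − 0.14724·28.8)
α = (17.52 − 9.05) / (146.0 − 4.241) = 8.472/141.8 = 0.05976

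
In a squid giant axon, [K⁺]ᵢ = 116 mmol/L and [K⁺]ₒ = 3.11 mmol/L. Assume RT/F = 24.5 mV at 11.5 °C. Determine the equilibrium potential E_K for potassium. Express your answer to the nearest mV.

E = (24.5/z) · ln([K⁺]_out/[K⁺]_in) with z = +1.
= (24.5/1) · ln(3.11/116) = 24.50 · ln(0.02681)
= 24.50 · (-3.6190) = -88.66 mV

-89 mV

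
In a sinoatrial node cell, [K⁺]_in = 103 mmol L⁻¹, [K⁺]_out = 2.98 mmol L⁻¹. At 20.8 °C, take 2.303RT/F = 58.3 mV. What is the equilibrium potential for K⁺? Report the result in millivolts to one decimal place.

E = (58.3/z) · log₁₀([K⁺]_out/[K⁺]_in) with z = +1.
= (58.3/1) · log₁₀(2.98/103) = 58.30 · log₁₀(0.02893)
= 58.30 · (-1.5386) = -89.70 mV

-89.7 mV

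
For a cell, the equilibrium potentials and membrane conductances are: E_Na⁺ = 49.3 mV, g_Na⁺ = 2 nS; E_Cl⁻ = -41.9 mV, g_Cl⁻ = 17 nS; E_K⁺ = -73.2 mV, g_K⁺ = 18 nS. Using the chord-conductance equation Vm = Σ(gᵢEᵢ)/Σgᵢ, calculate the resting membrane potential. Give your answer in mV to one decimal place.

-52.2 mV

Σ gᵢEᵢ = 2·(49.3) + 17·(-41.9) + 18·(-73.2) = -1931.30
Σ gᵢ = 2 + 17 + 18 = 37
Vm = -1931.30 / 37 = -52.20 mV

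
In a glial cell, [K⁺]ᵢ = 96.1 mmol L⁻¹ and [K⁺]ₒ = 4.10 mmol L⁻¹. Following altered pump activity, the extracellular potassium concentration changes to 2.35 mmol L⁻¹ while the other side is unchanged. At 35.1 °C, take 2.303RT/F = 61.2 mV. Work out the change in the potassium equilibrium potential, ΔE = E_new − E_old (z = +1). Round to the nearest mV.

E_old = (61.2/1)·log₁₀(4.10/96.1) = -83.84 mV
E_new = (61.2/1)·log₁₀(2.35/96.1) = -98.63 mV
ΔE = -98.63 − (-83.84) = -14.79 mV

-15 mV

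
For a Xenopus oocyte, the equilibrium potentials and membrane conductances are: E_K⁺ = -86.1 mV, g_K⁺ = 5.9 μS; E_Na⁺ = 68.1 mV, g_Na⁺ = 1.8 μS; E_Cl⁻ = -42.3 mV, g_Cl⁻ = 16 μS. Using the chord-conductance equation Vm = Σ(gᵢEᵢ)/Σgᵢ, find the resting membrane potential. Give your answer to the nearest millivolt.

-45 mV

Σ gᵢEᵢ = 5.9·(-86.1) + 1.8·(68.1) + 16·(-42.3) = -1062.21
Σ gᵢ = 5.9 + 1.8 + 16 = 23.7
Vm = -1062.21 / 23.7 = -44.82 mV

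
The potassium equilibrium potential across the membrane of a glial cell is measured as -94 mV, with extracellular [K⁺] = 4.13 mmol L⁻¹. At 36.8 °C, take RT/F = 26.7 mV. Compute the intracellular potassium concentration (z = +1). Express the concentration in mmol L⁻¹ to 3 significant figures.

140 mmol L⁻¹

Nernst: E = (26.7/1) · ln([out]/[in]), so ln([out]/[in]) = -94.0 × 1 / 26.7 = -3.5206.
[out]/[in] = e^(-3.5206) = 0.02958.
[in] = 4.13 / 0.02958 = 139.6 mmol L⁻¹.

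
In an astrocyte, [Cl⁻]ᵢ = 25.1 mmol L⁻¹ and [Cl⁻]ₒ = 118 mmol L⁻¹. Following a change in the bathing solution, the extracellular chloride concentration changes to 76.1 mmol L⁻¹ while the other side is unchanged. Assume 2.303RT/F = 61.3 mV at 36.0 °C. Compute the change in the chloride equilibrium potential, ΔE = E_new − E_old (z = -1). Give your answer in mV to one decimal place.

E_old = (61.3/-1)·log₁₀(118/25.1) = -41.21 mV
E_new = (61.3/-1)·log₁₀(76.1/25.1) = -29.53 mV
ΔE = -29.53 − (-41.21) = 11.68 mV

11.7 mV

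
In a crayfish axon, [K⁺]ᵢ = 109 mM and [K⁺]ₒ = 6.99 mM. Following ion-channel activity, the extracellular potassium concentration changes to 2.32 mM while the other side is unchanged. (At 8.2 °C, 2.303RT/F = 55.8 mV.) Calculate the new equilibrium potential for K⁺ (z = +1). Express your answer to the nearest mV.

-93 mV

After the shift: [K⁺]_out = 2.32, [K⁺]_in = 109 mM.
E_new = (55.8/1)·log₁₀(2.32/109) = 55.80 · (-1.6719) = -93.29 mV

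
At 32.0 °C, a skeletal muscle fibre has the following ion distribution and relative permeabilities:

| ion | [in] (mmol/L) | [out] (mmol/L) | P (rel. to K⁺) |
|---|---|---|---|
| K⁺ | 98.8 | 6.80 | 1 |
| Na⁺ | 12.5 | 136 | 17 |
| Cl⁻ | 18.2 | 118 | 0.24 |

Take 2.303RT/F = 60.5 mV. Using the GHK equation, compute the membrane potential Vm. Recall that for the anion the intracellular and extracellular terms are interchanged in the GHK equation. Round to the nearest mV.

Vm = 60.5 · log₁₀[(Σ P·[cation]ₒ + Σ P·[anion]ᵢ) / (Σ P·[cation]ᵢ + Σ P·[anion]ₒ)]
Numerator = 1×6.80 + 17×136 + 0.24×18.2 = 2323
Denominator = 1×98.8 + 17×12.5 + 0.24×118 = 339.6
Vm = 60.5 · log₁₀(6.8405) = 60.5 × (0.8351) = 50.52 mV

51 mV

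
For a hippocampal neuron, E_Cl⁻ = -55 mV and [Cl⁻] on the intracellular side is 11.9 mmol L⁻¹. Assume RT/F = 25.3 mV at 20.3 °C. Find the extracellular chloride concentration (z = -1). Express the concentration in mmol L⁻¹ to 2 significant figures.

Nernst: E = (25.3/-1) · ln([out]/[in]), so ln([out]/[in]) = -55.0 × -1 / 25.3 = 2.1739.
[out]/[in] = e^(2.1739) = 8.793.
[out] = 8.793 × 11.9 = 104.6 mmol L⁻¹.

100 mmol L⁻¹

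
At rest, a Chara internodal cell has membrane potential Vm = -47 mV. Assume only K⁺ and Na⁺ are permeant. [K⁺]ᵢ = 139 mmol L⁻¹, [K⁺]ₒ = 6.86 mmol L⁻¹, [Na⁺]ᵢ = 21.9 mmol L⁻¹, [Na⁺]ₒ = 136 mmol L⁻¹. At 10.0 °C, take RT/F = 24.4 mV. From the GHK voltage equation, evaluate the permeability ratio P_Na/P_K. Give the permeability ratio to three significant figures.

0.101

Let α = P_Na/P_K. GHK: Vm = 24.4·ln[(Kₒ + α·Naₒ)/(Kᵢ + α·Naᵢ)].
e^(Vm/24.4) = e^(-47.0/24.4) = 0.1457
So 0.1457·(Kᵢ + α·Naᵢ) = Kₒ + α·Naₒ → α = (0.1457·139.0 − 6.86) / (136.0 − 0.1457·21.9)
α = (20.25 − 6.86) / (136.0 − 3.191) = 13.39/132.8 = 0.1008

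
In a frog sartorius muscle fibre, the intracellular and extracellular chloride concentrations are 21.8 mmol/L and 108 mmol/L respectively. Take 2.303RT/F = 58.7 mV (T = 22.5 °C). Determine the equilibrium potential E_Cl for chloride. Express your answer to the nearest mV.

E = (58.7/z) · log₁₀([Cl⁻]_out/[Cl⁻]_in) with z = -1.
For an anion, dividing by z = -1 reverses the sign.
= (58.7/-1) · log₁₀(108/21.8) = -58.70 · log₁₀(4.954)
= -58.70 · (0.6950) = -40.79 mV

-41 mV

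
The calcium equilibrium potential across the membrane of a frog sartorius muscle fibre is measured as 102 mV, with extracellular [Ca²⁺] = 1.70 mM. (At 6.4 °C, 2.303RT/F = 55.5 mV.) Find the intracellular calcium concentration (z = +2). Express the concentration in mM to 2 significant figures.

0.00036 mM

Nernst: E = (55.5/2) · log₁₀([out]/[in]), so log₁₀([out]/[in]) = 102.0 × 2 / 55.5 = 3.6757.
[out]/[in] = 10^(3.6757) = 4739.
[in] = 1.70 / 4739 = 0.0003587 mM.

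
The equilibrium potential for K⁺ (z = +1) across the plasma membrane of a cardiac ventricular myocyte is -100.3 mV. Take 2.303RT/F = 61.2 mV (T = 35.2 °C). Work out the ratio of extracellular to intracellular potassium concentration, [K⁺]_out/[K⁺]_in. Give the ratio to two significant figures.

log₁₀([out]/[in]) = E·z/(61.2) = -100.3 × 1 / 61.2 = -1.6389
[out]/[in] = 10^(-1.6389) = 0.02297

0.023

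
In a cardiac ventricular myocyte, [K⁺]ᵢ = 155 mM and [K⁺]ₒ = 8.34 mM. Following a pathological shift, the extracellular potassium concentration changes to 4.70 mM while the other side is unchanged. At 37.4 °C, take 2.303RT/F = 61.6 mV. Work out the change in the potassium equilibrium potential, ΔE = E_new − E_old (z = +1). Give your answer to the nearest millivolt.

-15 mV

E_old = (61.6/1)·log₁₀(8.34/155) = -78.18 mV
E_new = (61.6/1)·log₁₀(4.70/155) = -93.52 mV
ΔE = -93.52 − (-78.18) = -15.34 mV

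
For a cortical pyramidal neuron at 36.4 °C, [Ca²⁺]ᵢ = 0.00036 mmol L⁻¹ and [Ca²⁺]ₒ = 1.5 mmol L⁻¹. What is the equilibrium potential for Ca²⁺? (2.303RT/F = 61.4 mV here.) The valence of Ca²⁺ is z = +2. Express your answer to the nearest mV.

111 mV

E = (61.4/z) · log₁₀([Ca²⁺]_out/[Ca²⁺]_in) with z = +2.
= (61.4/2) · log₁₀(1.5/0.00036) = 30.70 · log₁₀(4167)
= 30.70 · (3.6198) = 111.13 mV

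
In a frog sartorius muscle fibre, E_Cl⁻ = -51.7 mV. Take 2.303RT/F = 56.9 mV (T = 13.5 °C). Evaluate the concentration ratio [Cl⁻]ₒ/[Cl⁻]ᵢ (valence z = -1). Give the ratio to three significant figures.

8.10

log₁₀([out]/[in]) = E·z/(56.9) = -51.7 × -1 / 56.9 = 0.9086
[out]/[in] = 10^(0.9086) = 8.102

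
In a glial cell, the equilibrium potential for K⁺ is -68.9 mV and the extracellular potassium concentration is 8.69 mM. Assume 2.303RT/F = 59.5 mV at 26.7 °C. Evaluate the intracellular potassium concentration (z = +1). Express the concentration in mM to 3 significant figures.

Nernst: E = (59.5/1) · log₁₀([out]/[in]), so log₁₀([out]/[in]) = -68.9 × 1 / 59.5 = -1.1580.
[out]/[in] = 10^(-1.1580) = 0.06951.
[in] = 8.69 / 0.06951 = 125 mM.

125 mM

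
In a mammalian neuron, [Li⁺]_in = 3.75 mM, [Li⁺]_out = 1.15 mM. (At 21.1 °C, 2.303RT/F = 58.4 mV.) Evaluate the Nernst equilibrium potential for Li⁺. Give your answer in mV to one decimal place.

-30.0 mV

E = (58.4/z) · log₁₀([Li⁺]_out/[Li⁺]_in) with z = +1.
= (58.4/1) · log₁₀(1.15/3.75) = 58.40 · log₁₀(0.3067)
= 58.40 · (-0.5133) = -29.98 mV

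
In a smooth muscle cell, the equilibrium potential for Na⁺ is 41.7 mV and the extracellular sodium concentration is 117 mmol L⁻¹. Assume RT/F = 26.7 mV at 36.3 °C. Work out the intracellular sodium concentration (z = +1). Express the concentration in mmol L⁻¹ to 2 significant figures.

25 mmol L⁻¹

Nernst: E = (26.7/1) · ln([out]/[in]), so ln([out]/[in]) = 41.7 × 1 / 26.7 = 1.5618.
[out]/[in] = e^(1.5618) = 4.767.
[in] = 117 / 4.767 = 24.54 mmol L⁻¹.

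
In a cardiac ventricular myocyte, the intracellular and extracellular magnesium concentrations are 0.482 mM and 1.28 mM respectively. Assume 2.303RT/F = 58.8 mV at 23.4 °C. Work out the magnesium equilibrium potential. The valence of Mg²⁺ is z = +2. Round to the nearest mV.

E = (58.8/z) · log₁₀([Mg²⁺]_out/[Mg²⁺]_in) with z = +2.
= (58.8/2) · log₁₀(1.28/0.482) = 29.40 · log₁₀(2.656)
= 29.40 · (0.4242) = 12.47 mV

12 mV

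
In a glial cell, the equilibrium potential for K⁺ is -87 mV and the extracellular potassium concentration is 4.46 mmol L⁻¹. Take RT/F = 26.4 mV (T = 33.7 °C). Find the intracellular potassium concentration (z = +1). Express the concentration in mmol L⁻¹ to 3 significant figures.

Nernst: E = (26.4/1) · ln([out]/[in]), so ln([out]/[in]) = -87.0 × 1 / 26.4 = -3.2955.
[out]/[in] = e^(-3.2955) = 0.03705.
[in] = 4.46 / 0.03705 = 120.4 mmol L⁻¹.

120 mmol L⁻¹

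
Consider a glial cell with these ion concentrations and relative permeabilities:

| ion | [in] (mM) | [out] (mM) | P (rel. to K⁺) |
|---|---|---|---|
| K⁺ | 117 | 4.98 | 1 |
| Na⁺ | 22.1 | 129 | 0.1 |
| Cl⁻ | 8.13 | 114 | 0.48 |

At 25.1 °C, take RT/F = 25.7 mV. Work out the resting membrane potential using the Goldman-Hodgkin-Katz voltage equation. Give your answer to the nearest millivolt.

Vm = 25.7 · ln[(Σ P·[cation]ₒ + Σ P·[anion]ᵢ) / (Σ P·[cation]ᵢ + Σ P·[anion]ₒ)]
Numerator = 1×4.98 + 0.1×129 + 0.48×8.13 = 21.78
Denominator = 1×117 + 0.1×22.1 + 0.48×114 = 173.9
Vm = 25.7 · ln(0.12524) = 25.7 × (-2.0776) = -53.39 mV

-53 mV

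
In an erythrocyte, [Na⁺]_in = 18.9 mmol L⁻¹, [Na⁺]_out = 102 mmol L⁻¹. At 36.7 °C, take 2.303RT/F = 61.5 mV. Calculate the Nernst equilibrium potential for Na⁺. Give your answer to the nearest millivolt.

E = (61.5/z) · log₁₀([Na⁺]_out/[Na⁺]_in) with z = +1.
= (61.5/1) · log₁₀(102/18.9) = 61.50 · log₁₀(5.397)
= 61.50 · (0.7321) = 45.03 mV

45 mV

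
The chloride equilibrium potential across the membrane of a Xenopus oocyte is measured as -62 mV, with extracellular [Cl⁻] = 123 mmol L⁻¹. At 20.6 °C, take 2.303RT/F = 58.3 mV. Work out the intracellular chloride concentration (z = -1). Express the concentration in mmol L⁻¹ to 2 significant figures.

Nernst: E = (58.3/-1) · log₁₀([out]/[in]), so log₁₀([out]/[in]) = -62.0 × -1 / 58.3 = 1.0635.
[out]/[in] = 10^(1.0635) = 11.57.
[in] = 123 / 11.57 = 10.63 mmol L⁻¹.

11 mmol L⁻¹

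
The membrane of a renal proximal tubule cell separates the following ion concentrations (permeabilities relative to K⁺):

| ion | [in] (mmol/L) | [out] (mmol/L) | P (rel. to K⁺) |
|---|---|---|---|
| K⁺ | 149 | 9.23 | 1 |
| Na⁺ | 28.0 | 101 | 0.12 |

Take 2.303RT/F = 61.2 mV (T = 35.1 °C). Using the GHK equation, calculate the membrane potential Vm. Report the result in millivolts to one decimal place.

-52.2 mV

Vm = 61.2 · log₁₀[(Σ P·[cation]ₒ + Σ P·[anion]ᵢ) / (Σ P·[cation]ᵢ + Σ P·[anion]ₒ)]
Numerator = 1×9.23 + 0.12×101 = 21.35
Denominator = 1×149 + 0.12×28.0 = 152.4
Vm = 61.2 · log₁₀(0.14013) = 61.2 × (-0.8535) = -52.23 mV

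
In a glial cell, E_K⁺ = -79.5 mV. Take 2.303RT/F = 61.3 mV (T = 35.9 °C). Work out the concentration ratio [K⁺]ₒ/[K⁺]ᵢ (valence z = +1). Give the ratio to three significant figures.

0.0505

log₁₀([out]/[in]) = E·z/(61.3) = -79.5 × 1 / 61.3 = -1.2969
[out]/[in] = 10^(-1.2969) = 0.05048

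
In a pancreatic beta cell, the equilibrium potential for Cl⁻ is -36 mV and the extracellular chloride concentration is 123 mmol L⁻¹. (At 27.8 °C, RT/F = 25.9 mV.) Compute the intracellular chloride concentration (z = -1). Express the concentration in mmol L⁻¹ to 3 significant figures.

Nernst: E = (25.9/-1) · ln([out]/[in]), so ln([out]/[in]) = -36.0 × -1 / 25.9 = 1.3900.
[out]/[in] = e^(1.3900) = 4.015.
[in] = 123 / 4.015 = 30.64 mmol L⁻¹.

30.6 mmol L⁻¹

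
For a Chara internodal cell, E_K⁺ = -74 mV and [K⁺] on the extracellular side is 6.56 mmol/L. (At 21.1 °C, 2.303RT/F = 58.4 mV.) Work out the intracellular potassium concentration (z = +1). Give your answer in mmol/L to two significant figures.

Nernst: E = (58.4/1) · log₁₀([out]/[in]), so log₁₀([out]/[in]) = -74.0 × 1 / 58.4 = -1.2671.
[out]/[in] = 10^(-1.2671) = 0.05406.
[in] = 6.56 / 0.05406 = 121.3 mmol/L.

120 mmol/L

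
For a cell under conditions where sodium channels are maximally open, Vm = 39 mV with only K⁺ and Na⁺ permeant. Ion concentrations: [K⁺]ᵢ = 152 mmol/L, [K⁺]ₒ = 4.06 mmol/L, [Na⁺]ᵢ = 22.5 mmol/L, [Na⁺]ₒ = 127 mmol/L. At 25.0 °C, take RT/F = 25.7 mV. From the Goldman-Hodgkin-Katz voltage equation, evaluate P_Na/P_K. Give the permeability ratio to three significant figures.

Let α = P_Na/P_K. GHK: Vm = 25.7·ln[(Kₒ + α·Naₒ)/(Kᵢ + α·Naᵢ)].
e^(Vm/25.7) = e^(39.0/25.7) = 4.5609
So 4.5609·(Kᵢ + α·Naᵢ) = Kₒ + α·Naₒ → α = (4.5609·152.0 − 4.06) / (127.0 − 4.5609·22.5)
α = (693.2 − 4.06) / (127.0 − 102.6) = 689.2/24.38 = 28.27

28.3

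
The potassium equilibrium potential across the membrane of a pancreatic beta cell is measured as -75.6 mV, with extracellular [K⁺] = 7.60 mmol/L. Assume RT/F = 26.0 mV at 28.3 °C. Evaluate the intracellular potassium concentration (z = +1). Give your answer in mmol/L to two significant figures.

Nernst: E = (26.0/1) · ln([out]/[in]), so ln([out]/[in]) = -75.6 × 1 / 26.0 = -2.9077.
[out]/[in] = e^(-2.9077) = 0.0546.
[in] = 7.60 / 0.0546 = 139.2 mmol/L.

140 mmol/L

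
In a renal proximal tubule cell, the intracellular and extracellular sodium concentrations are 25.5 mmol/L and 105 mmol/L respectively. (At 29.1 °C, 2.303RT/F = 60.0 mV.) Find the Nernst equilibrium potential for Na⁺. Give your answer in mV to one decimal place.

E = (60.0/z) · log₁₀([Na⁺]_out/[Na⁺]_in) with z = +1.
= (60.0/1) · log₁₀(105/25.5) = 60.00 · log₁₀(4.118)
= 60.00 · (0.6146) = 36.88 mV

36.9 mV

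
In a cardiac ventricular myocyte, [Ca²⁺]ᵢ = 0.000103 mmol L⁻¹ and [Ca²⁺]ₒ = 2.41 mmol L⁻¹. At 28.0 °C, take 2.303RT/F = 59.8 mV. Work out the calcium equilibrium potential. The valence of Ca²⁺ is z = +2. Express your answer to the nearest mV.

131 mV

E = (59.8/z) · log₁₀([Ca²⁺]_out/[Ca²⁺]_in) with z = +2.
= (59.8/2) · log₁₀(2.41/0.000103) = 29.90 · log₁₀(2.34e+04)
= 29.90 · (4.3692) = 130.64 mV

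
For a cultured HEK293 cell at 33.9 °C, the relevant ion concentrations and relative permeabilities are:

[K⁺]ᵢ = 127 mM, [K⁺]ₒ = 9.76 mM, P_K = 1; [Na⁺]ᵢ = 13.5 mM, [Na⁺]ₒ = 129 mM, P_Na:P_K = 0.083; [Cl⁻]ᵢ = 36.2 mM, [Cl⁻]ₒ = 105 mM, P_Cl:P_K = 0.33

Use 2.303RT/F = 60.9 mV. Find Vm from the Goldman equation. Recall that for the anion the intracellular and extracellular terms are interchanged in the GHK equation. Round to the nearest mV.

-43 mV

Vm = 60.9 · log₁₀[(Σ P·[cation]ₒ + Σ P·[anion]ᵢ) / (Σ P·[cation]ᵢ + Σ P·[anion]ₒ)]
Numerator = 1×9.76 + 0.083×129 + 0.33×36.2 = 32.41
Denominator = 1×127 + 0.083×13.5 + 0.33×105 = 162.8
Vm = 60.9 · log₁₀(0.19913) = 60.9 × (-0.7009) = -42.68 mV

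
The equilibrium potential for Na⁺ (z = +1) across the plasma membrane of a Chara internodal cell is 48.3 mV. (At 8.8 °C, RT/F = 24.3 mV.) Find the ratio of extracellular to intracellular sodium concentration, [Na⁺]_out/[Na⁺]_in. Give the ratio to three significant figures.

ln([out]/[in]) = E·z/(24.3) = 48.3 × 1 / 24.3 = 1.9877
[out]/[in] = e^(1.9877) = 7.298

7.30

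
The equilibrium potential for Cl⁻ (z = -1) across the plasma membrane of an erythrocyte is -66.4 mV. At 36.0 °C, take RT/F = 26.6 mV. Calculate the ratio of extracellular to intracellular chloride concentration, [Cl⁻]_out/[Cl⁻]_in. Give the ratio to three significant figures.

ln([out]/[in]) = E·z/(26.6) = -66.4 × -1 / 26.6 = 2.4962
[out]/[in] = e^(2.4962) = 12.14

12.1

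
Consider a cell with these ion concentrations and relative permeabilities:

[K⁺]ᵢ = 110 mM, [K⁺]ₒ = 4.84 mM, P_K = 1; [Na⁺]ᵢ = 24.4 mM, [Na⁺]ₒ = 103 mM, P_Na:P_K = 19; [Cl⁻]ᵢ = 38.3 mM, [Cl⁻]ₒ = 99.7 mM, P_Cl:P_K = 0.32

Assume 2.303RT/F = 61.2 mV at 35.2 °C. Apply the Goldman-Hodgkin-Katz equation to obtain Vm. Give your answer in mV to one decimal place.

31.4 mV

Vm = 61.2 · log₁₀[(Σ P·[cation]ₒ + Σ P·[anion]ᵢ) / (Σ P·[cation]ᵢ + Σ P·[anion]ₒ)]
Numerator = 1×4.84 + 19×103 + 0.32×38.3 = 1974
Denominator = 1×110 + 19×24.4 + 0.32×99.7 = 605.5
Vm = 61.2 · log₁₀(3.2603) = 61.2 × (0.5133) = 31.41 mV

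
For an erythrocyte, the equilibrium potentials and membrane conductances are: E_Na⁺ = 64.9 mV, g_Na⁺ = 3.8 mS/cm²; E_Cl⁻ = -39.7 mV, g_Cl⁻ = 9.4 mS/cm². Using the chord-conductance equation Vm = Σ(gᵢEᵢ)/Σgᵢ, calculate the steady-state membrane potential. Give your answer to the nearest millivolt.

Σ gᵢEᵢ = 3.8·(64.9) + 9.4·(-39.7) = -126.56
Σ gᵢ = 3.8 + 9.4 = 13.2
Vm = -126.56 / 13.2 = -9.59 mV

-10 mV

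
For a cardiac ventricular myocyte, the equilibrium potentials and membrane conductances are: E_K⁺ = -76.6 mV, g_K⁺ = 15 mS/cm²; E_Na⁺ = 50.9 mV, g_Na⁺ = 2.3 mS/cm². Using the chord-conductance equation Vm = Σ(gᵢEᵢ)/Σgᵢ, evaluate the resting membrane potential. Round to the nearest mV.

-60 mV

Σ gᵢEᵢ = 15·(-76.6) + 2.3·(50.9) = -1031.93
Σ gᵢ = 15 + 2.3 = 17.3
Vm = -1031.93 / 17.3 = -59.65 mV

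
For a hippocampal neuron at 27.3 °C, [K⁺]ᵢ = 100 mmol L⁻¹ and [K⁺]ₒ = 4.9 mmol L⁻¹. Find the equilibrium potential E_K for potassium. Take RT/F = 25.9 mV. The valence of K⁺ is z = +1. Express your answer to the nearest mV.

-78 mV

E = (25.9/z) · ln([K⁺]_out/[K⁺]_in) with z = +1.
= (25.9/1) · ln(4.9/100) = 25.90 · ln(0.049)
= 25.90 · (-3.0159) = -78.11 mV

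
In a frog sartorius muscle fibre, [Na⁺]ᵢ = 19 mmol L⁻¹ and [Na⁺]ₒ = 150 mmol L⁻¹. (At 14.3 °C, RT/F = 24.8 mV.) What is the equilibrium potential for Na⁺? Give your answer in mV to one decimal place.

51.2 mV

E = (24.8/z) · ln([Na⁺]_out/[Na⁺]_in) with z = +1.
= (24.8/1) · ln(150/19) = 24.80 · ln(7.895)
= 24.80 · (2.0662) = 51.24 mV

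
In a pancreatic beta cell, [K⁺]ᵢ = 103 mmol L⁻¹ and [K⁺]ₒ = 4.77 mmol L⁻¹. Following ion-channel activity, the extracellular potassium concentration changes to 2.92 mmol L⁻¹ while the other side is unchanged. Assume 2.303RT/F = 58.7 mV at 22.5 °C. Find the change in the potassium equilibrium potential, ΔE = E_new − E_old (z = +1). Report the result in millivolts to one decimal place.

E_old = (58.7/1)·log₁₀(4.77/103) = -78.32 mV
E_new = (58.7/1)·log₁₀(2.92/103) = -90.84 mV
ΔE = -90.84 − (-78.32) = -12.51 mV

-12.5 mV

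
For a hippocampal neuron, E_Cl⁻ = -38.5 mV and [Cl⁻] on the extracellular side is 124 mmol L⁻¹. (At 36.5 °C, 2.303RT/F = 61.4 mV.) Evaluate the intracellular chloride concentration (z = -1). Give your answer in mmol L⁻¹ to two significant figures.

29 mmol L⁻¹

Nernst: E = (61.4/-1) · log₁₀([out]/[in]), so log₁₀([out]/[in]) = -38.5 × -1 / 61.4 = 0.6270.
[out]/[in] = 10^(0.6270) = 4.237.
[in] = 124 / 4.237 = 29.27 mmol L⁻¹.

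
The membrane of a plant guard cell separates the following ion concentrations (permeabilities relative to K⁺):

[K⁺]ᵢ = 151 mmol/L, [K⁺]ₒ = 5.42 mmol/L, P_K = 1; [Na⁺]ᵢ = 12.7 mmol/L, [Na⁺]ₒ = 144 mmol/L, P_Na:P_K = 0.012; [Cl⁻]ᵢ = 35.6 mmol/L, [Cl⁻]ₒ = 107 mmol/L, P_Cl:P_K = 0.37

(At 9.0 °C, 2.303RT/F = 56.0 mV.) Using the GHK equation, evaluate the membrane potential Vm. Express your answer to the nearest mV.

-54 mV

Vm = 56.0 · log₁₀[(Σ P·[cation]ₒ + Σ P·[anion]ᵢ) / (Σ P·[cation]ᵢ + Σ P·[anion]ₒ)]
Numerator = 1×5.42 + 0.012×144 + 0.37×35.6 = 20.32
Denominator = 1×151 + 0.012×12.7 + 0.37×107 = 190.7
Vm = 56.0 · log₁₀(0.10653) = 56.0 × (-0.9725) = -54.46 mV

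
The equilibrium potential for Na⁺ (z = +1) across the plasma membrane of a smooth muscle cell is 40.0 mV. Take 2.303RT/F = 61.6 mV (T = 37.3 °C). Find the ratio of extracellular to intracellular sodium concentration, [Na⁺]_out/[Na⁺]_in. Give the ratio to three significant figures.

log₁₀([out]/[in]) = E·z/(61.6) = 40.0 × 1 / 61.6 = 0.6494
[out]/[in] = 10^(0.6494) = 4.46

4.46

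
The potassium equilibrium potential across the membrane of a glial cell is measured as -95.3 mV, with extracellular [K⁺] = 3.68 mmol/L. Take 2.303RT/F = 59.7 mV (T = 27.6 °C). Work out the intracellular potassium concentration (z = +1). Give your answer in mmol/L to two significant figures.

150 mmol/L

Nernst: E = (59.7/1) · log₁₀([out]/[in]), so log₁₀([out]/[in]) = -95.3 × 1 / 59.7 = -1.5963.
[out]/[in] = 10^(-1.5963) = 0.02533.
[in] = 3.68 / 0.02533 = 145.3 mmol/L.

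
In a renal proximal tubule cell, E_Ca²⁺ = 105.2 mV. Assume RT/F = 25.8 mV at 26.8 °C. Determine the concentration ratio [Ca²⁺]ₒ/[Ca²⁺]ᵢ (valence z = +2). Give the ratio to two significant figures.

3500

ln([out]/[in]) = E·z/(25.8) = 105.2 × 2 / 25.8 = 8.1550
[out]/[in] = e^(8.1550) = 3481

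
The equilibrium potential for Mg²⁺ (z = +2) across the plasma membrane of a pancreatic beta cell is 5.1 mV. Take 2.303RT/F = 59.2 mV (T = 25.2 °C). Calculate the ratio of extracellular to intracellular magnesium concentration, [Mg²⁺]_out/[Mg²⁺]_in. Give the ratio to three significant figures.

1.49

log₁₀([out]/[in]) = E·z/(59.2) = 5.1 × 2 / 59.2 = 0.1723
[out]/[in] = 10^(0.1723) = 1.487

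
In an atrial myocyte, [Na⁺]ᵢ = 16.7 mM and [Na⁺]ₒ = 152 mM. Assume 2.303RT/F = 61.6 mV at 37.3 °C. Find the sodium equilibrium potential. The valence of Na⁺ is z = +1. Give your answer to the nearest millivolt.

59 mV

E = (61.6/z) · log₁₀([Na⁺]_out/[Na⁺]_in) with z = +1.
= (61.6/1) · log₁₀(152/16.7) = 61.60 · log₁₀(9.102)
= 61.60 · (0.9591) = 59.08 mV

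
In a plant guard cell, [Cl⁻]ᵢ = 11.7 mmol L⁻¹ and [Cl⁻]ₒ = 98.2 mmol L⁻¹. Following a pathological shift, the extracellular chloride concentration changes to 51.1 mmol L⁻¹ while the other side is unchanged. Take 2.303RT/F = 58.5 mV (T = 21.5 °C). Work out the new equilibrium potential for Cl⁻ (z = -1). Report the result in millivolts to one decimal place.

-37.5 mV

After the shift: [Cl⁻]_out = 51.1, [Cl⁻]_in = 11.7 mmol L⁻¹.
E_new = (58.5/-1)·log₁₀(51.1/11.7) = -58.50 · (0.6402) = -37.45 mV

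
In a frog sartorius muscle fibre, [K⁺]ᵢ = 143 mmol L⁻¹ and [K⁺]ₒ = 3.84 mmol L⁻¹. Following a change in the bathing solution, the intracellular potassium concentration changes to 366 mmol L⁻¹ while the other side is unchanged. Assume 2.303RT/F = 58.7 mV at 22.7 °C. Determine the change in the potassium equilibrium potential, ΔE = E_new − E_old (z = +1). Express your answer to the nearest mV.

E_old = (58.7/1)·log₁₀(3.84/143) = -92.22 mV
E_new = (58.7/1)·log₁₀(3.84/366) = -116.18 mV
ΔE = -116.18 − (-92.22) = -23.96 mV

-24 mV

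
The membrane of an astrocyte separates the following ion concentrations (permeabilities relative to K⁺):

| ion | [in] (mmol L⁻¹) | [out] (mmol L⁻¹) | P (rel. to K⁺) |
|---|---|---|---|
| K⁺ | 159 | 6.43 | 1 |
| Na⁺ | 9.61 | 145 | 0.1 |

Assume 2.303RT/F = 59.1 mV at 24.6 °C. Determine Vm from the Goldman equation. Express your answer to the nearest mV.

Vm = 59.1 · log₁₀[(Σ P·[cation]ₒ + Σ P·[anion]ᵢ) / (Σ P·[cation]ᵢ + Σ P·[anion]ₒ)]
Numerator = 1×6.43 + 0.1×145 = 20.93
Denominator = 1×159 + 0.1×9.61 = 160
Vm = 59.1 · log₁₀(0.13084) = 59.1 × (-0.8832) = -52.20 mV

-52 mV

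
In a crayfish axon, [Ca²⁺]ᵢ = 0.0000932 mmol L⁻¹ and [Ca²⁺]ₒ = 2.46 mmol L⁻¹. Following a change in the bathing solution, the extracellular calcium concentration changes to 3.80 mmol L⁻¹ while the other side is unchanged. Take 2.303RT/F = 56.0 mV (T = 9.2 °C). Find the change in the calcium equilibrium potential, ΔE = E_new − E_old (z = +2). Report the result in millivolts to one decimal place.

E_old = (56.0/2)·log₁₀(2.46/0.0000932) = 123.80 mV
E_new = (56.0/2)·log₁₀(3.80/0.0000932) = 129.09 mV
ΔE = 129.09 − (123.80) = 5.29 mV

5.3 mV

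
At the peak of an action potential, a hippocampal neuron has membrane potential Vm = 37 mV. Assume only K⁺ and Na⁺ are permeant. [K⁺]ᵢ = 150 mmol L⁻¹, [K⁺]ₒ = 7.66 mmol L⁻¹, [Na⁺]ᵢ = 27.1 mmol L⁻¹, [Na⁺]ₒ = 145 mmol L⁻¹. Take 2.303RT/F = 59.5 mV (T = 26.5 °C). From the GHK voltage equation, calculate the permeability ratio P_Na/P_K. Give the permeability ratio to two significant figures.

Let α = P_Na/P_K. GHK: Vm = 59.5·log₁₀[(Kₒ + α·Naₒ)/(Kᵢ + α·Naᵢ)].
10^(Vm/59.5) = 10^(37.0/59.5) = 4.1865
So 4.1865·(Kᵢ + α·Naᵢ) = Kₒ + α·Naₒ → α = (4.1865·150.0 − 7.66) / (145.0 − 4.1865·27.1)
α = (628 − 7.66) / (145.0 − 113.5) = 620.3/31.55 = 19.66

20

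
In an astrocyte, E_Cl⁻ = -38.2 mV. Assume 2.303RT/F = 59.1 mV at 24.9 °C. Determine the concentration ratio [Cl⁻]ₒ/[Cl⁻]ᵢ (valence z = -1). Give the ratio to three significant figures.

log₁₀([out]/[in]) = E·z/(59.1) = -38.2 × -1 / 59.1 = 0.6464
[out]/[in] = 10^(0.6464) = 4.43

4.43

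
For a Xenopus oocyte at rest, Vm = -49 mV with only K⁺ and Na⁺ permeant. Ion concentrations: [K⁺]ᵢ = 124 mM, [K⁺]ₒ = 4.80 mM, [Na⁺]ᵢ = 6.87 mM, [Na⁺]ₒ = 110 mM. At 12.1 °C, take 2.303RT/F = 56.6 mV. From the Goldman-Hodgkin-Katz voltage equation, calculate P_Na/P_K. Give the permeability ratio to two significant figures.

Let α = P_Na/P_K. GHK: Vm = 56.6·log₁₀[(Kₒ + α·Naₒ)/(Kᵢ + α·Naᵢ)].
10^(Vm/56.6) = 10^(-49.0/56.6) = 0.13623
So 0.13623·(Kᵢ + α·Naᵢ) = Kₒ + α·Naₒ → α = (0.13623·124.0 − 4.8) / (110.0 − 0.13623·6.87)
α = (16.89 − 4.8) / (110.0 − 0.9359) = 12.09/109.1 = 0.1109

0.11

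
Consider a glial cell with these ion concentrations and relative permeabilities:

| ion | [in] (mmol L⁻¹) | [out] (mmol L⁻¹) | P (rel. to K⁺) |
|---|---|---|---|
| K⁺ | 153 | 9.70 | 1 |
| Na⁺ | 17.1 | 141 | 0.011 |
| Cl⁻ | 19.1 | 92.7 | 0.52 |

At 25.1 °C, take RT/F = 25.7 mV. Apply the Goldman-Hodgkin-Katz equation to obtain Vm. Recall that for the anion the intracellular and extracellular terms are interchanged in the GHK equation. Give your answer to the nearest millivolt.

-58 mV

Vm = 25.7 · ln[(Σ P·[cation]ₒ + Σ P·[anion]ᵢ) / (Σ P·[cation]ᵢ + Σ P·[anion]ₒ)]
Numerator = 1×9.70 + 0.011×141 + 0.52×19.1 = 21.18
Denominator = 1×153 + 0.011×17.1 + 0.52×92.7 = 201.4
Vm = 25.7 · ln(0.10518) = 25.7 × (-2.2521) = -57.88 mV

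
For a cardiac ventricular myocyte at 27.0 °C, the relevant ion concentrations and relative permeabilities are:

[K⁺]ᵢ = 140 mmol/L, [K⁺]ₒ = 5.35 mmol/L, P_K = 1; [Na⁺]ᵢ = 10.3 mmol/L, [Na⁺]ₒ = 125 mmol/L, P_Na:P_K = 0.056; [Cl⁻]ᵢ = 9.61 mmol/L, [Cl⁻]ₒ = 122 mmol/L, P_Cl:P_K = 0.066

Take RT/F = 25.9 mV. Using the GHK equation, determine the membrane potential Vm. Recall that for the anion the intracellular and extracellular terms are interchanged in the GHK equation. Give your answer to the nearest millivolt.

Vm = 25.9 · ln[(Σ P·[cation]ₒ + Σ P·[anion]ᵢ) / (Σ P·[cation]ᵢ + Σ P·[anion]ₒ)]
Numerator = 1×5.35 + 0.056×125 + 0.066×9.61 = 12.98
Denominator = 1×140 + 0.056×10.3 + 0.066×122 = 148.6
Vm = 25.9 · ln(0.08736) = 25.9 × (-2.4377) = -63.14 mV

-63 mV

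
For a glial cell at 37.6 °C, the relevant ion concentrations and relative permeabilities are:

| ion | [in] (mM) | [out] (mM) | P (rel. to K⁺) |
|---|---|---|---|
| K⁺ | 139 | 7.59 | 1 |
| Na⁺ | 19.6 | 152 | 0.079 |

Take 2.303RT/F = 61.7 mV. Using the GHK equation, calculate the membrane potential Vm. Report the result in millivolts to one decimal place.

-52.8 mV

Vm = 61.7 · log₁₀[(Σ P·[cation]ₒ + Σ P·[anion]ᵢ) / (Σ P·[cation]ᵢ + Σ P·[anion]ₒ)]
Numerator = 1×7.59 + 0.079×152 = 19.6
Denominator = 1×139 + 0.079×19.6 = 140.5
Vm = 61.7 · log₁₀(0.13944) = 61.7 × (-0.8556) = -52.79 mV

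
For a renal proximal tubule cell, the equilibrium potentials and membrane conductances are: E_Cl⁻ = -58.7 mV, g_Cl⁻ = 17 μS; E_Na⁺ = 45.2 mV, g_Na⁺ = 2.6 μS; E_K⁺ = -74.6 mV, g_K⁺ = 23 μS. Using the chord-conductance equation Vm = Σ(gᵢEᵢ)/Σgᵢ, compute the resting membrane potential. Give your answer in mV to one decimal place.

-60.9 mV

Σ gᵢEᵢ = 17·(-58.7) + 2.6·(45.2) + 23·(-74.6) = -2596.18
Σ gᵢ = 17 + 2.6 + 23 = 42.6
Vm = -2596.18 / 42.6 = -60.94 mV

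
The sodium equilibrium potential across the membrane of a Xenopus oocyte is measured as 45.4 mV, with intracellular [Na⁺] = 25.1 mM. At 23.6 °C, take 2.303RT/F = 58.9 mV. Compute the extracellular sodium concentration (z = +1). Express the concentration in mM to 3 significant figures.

Nernst: E = (58.9/1) · log₁₀([out]/[in]), so log₁₀([out]/[in]) = 45.4 × 1 / 58.9 = 0.7708.
[out]/[in] = 10^(0.7708) = 5.899.
[out] = 5.899 × 25.1 = 148.1 mM.

148 mM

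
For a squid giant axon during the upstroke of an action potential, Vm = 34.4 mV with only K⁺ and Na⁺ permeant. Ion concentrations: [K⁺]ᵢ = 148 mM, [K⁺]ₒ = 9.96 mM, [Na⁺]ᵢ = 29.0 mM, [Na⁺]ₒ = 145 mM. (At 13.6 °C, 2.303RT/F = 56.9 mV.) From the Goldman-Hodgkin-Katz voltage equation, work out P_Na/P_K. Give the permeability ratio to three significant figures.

Let α = P_Na/P_K. GHK: Vm = 56.9·log₁₀[(Kₒ + α·Naₒ)/(Kᵢ + α·Naᵢ)].
10^(Vm/56.9) = 10^(34.4/56.9) = 4.0232
So 4.0232·(Kᵢ + α·Naᵢ) = Kₒ + α·Naₒ → α = (4.0232·148.0 − 9.96) / (145.0 − 4.0232·29.0)
α = (595.4 − 9.96) / (145.0 − 116.7) = 585.5/28.33 = 20.67

20.7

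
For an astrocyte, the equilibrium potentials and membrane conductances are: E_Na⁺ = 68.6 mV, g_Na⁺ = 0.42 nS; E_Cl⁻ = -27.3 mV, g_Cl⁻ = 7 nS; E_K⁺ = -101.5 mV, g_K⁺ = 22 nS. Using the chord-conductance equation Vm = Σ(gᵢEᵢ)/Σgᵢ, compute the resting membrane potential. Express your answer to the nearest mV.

-81 mV

Σ gᵢEᵢ = 0.42·(68.6) + 7·(-27.3) + 22·(-101.5) = -2395.29
Σ gᵢ = 0.42 + 7 + 22 = 29.42
Vm = -2395.29 / 29.42 = -81.42 mV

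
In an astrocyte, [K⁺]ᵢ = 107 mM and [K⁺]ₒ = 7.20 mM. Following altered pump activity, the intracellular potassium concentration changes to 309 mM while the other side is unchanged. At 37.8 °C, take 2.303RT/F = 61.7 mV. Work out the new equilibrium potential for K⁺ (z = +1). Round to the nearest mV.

-101 mV

After the shift: [K⁺]_out = 7.20, [K⁺]_in = 309 mM.
E_new = (61.7/1)·log₁₀(7.20/309) = 61.70 · (-1.6326) = -100.73 mV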